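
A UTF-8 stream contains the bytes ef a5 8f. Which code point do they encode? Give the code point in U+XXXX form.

Leading byte 0xEF = 11101111 matches 1110xxxx → 3-byte sequence.
Byte 1: 0xEF = 11101111, payload 1111 (4 bits).
Byte 2: 0xA5 = 10100101 (10xxxxxx ✓), payload 100101.
Byte 3: 0x8F = 10001111 (10xxxxxx ✓), payload 001111.
Concatenate: 1111100101001111 = 0xF94F (16 bits → U+F94F).

U+F94F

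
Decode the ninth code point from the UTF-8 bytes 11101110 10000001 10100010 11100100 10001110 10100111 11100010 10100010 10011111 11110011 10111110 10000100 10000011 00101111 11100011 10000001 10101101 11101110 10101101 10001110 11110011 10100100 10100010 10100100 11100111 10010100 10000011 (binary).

U+7503

Offset 0: leading byte 0xEE = 11101110 → 3-byte char #1 = EE 81 A2.
Offset 3: leading byte 0xE4 = 11100100 → 3-byte char #2 = E4 8E A7.
Offset 6: leading byte 0xE2 = 11100010 → 3-byte char #3 = E2 A2 9F.
Offset 9: leading byte 0xF3 = 11110011 → 4-byte char #4 = F3 BE 84 83.
Offset 13: leading byte 0x2F = 00101111 → 1-byte char #5 = 2F.
Offset 14: leading byte 0xE3 = 11100011 → 3-byte char #6 = E3 81 AD.
Offset 17: leading byte 0xEE = 11101110 → 3-byte char #7 = EE AD 8E.
Offset 20: leading byte 0xF3 = 11110011 → 4-byte char #8 = F3 A4 A2 A4.
Offset 24: leading byte 0xE7 = 11100111 → 3-byte char #9 = E7 94 83.
Leading byte 0xE7 = 11100111 matches 1110xxxx → 3-byte sequence.
Byte 1: 0xE7 = 11100111, payload 0111 (4 bits).
Byte 2: 0x94 = 10010100 (10xxxxxx ✓), payload 010100.
Byte 3: 0x83 = 10000011 (10xxxxxx ✓), payload 000011.
Concatenate: 0111010100000011 = 0x7503 (16 bits → U+7503).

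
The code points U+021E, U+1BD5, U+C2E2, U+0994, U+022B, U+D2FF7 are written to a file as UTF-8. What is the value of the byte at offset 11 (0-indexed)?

U+021E → 2-byte form C8 9E at offsets 0–1.
U+1BD5 → 3-byte form E1 AF 95 at offsets 2–4.
U+C2E2 → 3-byte form EC 8B A2 at offsets 5–7.
U+0994 → 3-byte form E0 A6 94 at offsets 8–10.
U+022B → 2-byte form C8 AB at offsets 11–12.
Offset 11 falls in char 5's range; it's byte 1 of C8 AB = 0xC8.

0xC8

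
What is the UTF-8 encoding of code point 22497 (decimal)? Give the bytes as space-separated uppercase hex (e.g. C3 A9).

E5 9F A1

U+57E1 = 0x57E1 = 22497 decimal. In range U+0800–U+FFFF → 3-byte form: 1110xxxx 10xxxxxx 10xxxxxx.
Binary (16 bits): 0101011111100001.
Split 4+6+6: 0101 | 011111 | 100001.
Byte 1: 11100101 = 0xE5.
Byte 2: 10011111 = 0x9F.
Byte 3: 10100001 = 0xA1.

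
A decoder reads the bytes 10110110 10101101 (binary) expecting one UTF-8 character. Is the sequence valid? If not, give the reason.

invalid (continuation byte with no leading byte)

Byte 0xB6 = 10110110 has the form 10xxxxxx — a continuation byte — but there is no preceding leading byte.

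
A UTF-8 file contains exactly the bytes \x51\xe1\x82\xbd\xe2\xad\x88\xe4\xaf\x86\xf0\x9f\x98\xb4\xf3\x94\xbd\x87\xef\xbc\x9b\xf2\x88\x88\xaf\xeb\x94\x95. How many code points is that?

Byte at offset 0: 0x51 = 01010001 → 1-byte char (#1). Advance 1.
Byte at offset 1: 0xE1 = 11100001 → 3-byte char (#2). Advance 3.
Byte at offset 4: 0xE2 = 11100010 → 3-byte char (#3). Advance 3.
Byte at offset 7: 0xE4 = 11100100 → 3-byte char (#4). Advance 3.
Byte at offset 10: 0xF0 = 11110000 → 4-byte char (#5). Advance 4.
Byte at offset 14: 0xF3 = 11110011 → 4-byte char (#6). Advance 4.
Byte at offset 18: 0xEF = 11101111 → 3-byte char (#7). Advance 3.
Byte at offset 21: 0xF2 = 11110010 → 4-byte char (#8). Advance 4.
Byte at offset 25: 0xEB = 11101011 → 3-byte char (#9). Advance 3.
Reached end at offset 28 after 9 code points.

9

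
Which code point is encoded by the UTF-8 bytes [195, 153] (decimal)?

Leading byte 0xC3 = 11000011 matches 110xxxxx → 2-byte sequence.
Byte 1: 0xC3 = 11000011, payload 00011 (5 bits).
Byte 2: 0x99 = 10011001 (10xxxxxx ✓), payload 011001.
Concatenate: 00011011001 = 0xD9 (11 bits → U+00D9).

U+00D9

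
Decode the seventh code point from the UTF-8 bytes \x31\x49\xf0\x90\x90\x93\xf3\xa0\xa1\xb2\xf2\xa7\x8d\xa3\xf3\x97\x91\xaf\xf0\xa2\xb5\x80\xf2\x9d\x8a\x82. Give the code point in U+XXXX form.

Offset 0: leading byte 0x31 = 00110001 → 1-byte char #1 = 31.
Offset 1: leading byte 0x49 = 01001001 → 1-byte char #2 = 49.
Offset 2: leading byte 0xF0 = 11110000 → 4-byte char #3 = F0 90 90 93.
Offset 6: leading byte 0xF3 = 11110011 → 4-byte char #4 = F3 A0 A1 B2.
Offset 10: leading byte 0xF2 = 11110010 → 4-byte char #5 = F2 A7 8D A3.
Offset 14: leading byte 0xF3 = 11110011 → 4-byte char #6 = F3 97 91 AF.
Offset 18: leading byte 0xF0 = 11110000 → 4-byte char #7 = F0 A2 B5 80.
Leading byte 0xF0 = 11110000 matches 11110xxx → 4-byte sequence.
Byte 1: 0xF0 = 11110000, payload 000 (3 bits).
Byte 2: 0xA2 = 10100010 (10xxxxxx ✓), payload 100010.
Byte 3: 0xB5 = 10110101 (10xxxxxx ✓), payload 110101.
Byte 4: 0x80 = 10000000 (10xxxxxx ✓), payload 000000.
Concatenate: 000100010110101000000 = 0x22D40 (21 bits → U+22D40).

U+22D40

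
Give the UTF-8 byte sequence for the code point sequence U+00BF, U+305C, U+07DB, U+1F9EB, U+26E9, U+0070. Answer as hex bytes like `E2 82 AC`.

U+00BF: 2-byte form → C2 BF.
U+305C: 3-byte form → E3 81 9C.
U+07DB: 2-byte form → DF 9B.
U+1F9EB: 4-byte form → F0 9F A7 AB.
U+26E9: 3-byte form → E2 9B A9.
U+0070: 1-byte form → 70.
Concatenated (15 bytes): C2 BF E3 81 9C DF 9B F0 9F A7 AB E2 9B A9 70.

C2 BF E3 81 9C DF 9B F0 9F A7 AB E2 9B A9 70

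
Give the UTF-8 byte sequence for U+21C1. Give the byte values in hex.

E2 87 81

U+21C1 = 0x21C1 = 8641 decimal. In range U+0800–U+FFFF → 3-byte form: 1110xxxx 10xxxxxx 10xxxxxx.
Binary (16 bits): 0010000111000001.
Split 4+6+6: 0010 | 000111 | 000001.
Byte 1: 11100010 = 0xE2.
Byte 2: 10000111 = 0x87.
Byte 3: 10000001 = 0x81.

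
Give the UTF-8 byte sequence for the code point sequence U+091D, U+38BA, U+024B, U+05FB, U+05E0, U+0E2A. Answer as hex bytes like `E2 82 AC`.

U+091D: 3-byte form → E0 A4 9D.
U+38BA: 3-byte form → E3 A2 BA.
U+024B: 2-byte form → C9 8B.
U+05FB: 2-byte form → D7 BB.
U+05E0: 2-byte form → D7 A0.
U+0E2A: 3-byte form → E0 B8 AA.
Concatenated (15 bytes): E0 A4 9D E3 A2 BA C9 8B D7 BB D7 A0 E0 B8 AA.

E0 A4 9D E3 A2 BA C9 8B D7 BB D7 A0 E0 B8 AA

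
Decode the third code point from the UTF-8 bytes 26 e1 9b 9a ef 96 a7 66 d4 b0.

U+F5A7

Offset 0: leading byte 0x26 = 00100110 → 1-byte char #1 = 26.
Offset 1: leading byte 0xE1 = 11100001 → 3-byte char #2 = E1 9B 9A.
Offset 4: leading byte 0xEF = 11101111 → 3-byte char #3 = EF 96 A7.
Leading byte 0xEF = 11101111 matches 1110xxxx → 3-byte sequence.
Byte 1: 0xEF = 11101111, payload 1111 (4 bits).
Byte 2: 0x96 = 10010110 (10xxxxxx ✓), payload 010110.
Byte 3: 0xA7 = 10100111 (10xxxxxx ✓), payload 100111.
Concatenate: 1111010110100111 = 0xF5A7 (16 bits → U+F5A7).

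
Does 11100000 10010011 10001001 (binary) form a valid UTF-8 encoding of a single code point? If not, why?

Leading byte 0xE0 = 11100000 → 3-byte form.
Continuation bytes all match 10xxxxxx. Payload decodes to 0x4C9.
But 0x4C9 < 0x800, the minimum for a 3-byte sequence — this is an overlong encoding.

invalid (overlong encoding)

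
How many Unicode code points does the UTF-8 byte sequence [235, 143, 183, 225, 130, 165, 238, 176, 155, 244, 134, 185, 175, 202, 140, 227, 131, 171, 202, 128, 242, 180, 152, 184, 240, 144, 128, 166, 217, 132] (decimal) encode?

Byte at offset 0: 0xEB = 11101011 → 3-byte char (#1). Advance 3.
Byte at offset 3: 0xE1 = 11100001 → 3-byte char (#2). Advance 3.
Byte at offset 6: 0xEE = 11101110 → 3-byte char (#3). Advance 3.
Byte at offset 9: 0xF4 = 11110100 → 4-byte char (#4). Advance 4.
Byte at offset 13: 0xCA = 11001010 → 2-byte char (#5). Advance 2.
Byte at offset 15: 0xE3 = 11100011 → 3-byte char (#6). Advance 3.
Byte at offset 18: 0xCA = 11001010 → 2-byte char (#7). Advance 2.
Byte at offset 20: 0xF2 = 11110010 → 4-byte char (#8). Advance 4.
Byte at offset 24: 0xF0 = 11110000 → 4-byte char (#9). Advance 4.
Byte at offset 28: 0xD9 = 11011001 → 2-byte char (#10). Advance 2.
Reached end at offset 30 after 10 code points.

10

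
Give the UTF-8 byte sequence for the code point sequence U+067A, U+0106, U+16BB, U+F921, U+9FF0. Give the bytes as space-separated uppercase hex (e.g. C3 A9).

D9 BA C4 86 E1 9A BB EF A4 A1 E9 BF B0

U+067A: 2-byte form → D9 BA.
U+0106: 2-byte form → C4 86.
U+16BB: 3-byte form → E1 9A BB.
U+F921: 3-byte form → EF A4 A1.
U+9FF0: 3-byte form → E9 BF B0.
Concatenated (13 bytes): D9 BA C4 86 E1 9A BB EF A4 A1 E9 BF B0.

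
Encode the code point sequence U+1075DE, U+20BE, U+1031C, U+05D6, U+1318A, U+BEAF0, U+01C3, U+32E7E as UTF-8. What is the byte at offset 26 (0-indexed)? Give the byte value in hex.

0xBE

U+1075DE → 4-byte form F4 87 97 9E at offsets 0–3.
U+20BE → 3-byte form E2 82 BE at offsets 4–6.
U+1031C → 4-byte form F0 90 8C 9C at offsets 7–10.
U+05D6 → 2-byte form D7 96 at offsets 11–12.
U+1318A → 4-byte form F0 93 86 8A at offsets 13–16.
U+BEAF0 → 4-byte form F2 BE AB B0 at offsets 17–20.
U+01C3 → 2-byte form C7 83 at offsets 21–22.
U+32E7E → 4-byte form F0 B2 B9 BE at offsets 23–26.
Offset 26 falls in char 8's range; it's byte 4 of F0 B2 B9 BE = 0xBE.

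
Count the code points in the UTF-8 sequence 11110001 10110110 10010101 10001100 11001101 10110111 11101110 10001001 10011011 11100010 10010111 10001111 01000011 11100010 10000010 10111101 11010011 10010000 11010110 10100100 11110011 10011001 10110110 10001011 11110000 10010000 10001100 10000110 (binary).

Byte at offset 0: 0xF1 = 11110001 → 4-byte char (#1). Advance 4.
Byte at offset 4: 0xCD = 11001101 → 2-byte char (#2). Advance 2.
Byte at offset 6: 0xEE = 11101110 → 3-byte char (#3). Advance 3.
Byte at offset 9: 0xE2 = 11100010 → 3-byte char (#4). Advance 3.
Byte at offset 12: 0x43 = 01000011 → 1-byte char (#5). Advance 1.
Byte at offset 13: 0xE2 = 11100010 → 3-byte char (#6). Advance 3.
Byte at offset 16: 0xD3 = 11010011 → 2-byte char (#7). Advance 2.
Byte at offset 18: 0xD6 = 11010110 → 2-byte char (#8). Advance 2.
Byte at offset 20: 0xF3 = 11110011 → 4-byte char (#9). Advance 4.
Byte at offset 24: 0xF0 = 11110000 → 4-byte char (#10). Advance 4.
Reached end at offset 28 after 10 code points.

10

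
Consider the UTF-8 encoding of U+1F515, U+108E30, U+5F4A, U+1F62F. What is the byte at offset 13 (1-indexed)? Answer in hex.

0x9F

1-indexed offset 13 is 0-indexed offset 12.
U+1F515 → 4-byte form F0 9F 94 95 at offsets 0–3.
U+108E30 → 4-byte form F4 88 B8 B0 at offsets 4–7.
U+5F4A → 3-byte form E5 BD 8A at offsets 8–10.
U+1F62F → 4-byte form F0 9F 98 AF at offsets 11–14.
Offset 12 falls in char 4's range; it's byte 2 of F0 9F 98 AF = 0x9F.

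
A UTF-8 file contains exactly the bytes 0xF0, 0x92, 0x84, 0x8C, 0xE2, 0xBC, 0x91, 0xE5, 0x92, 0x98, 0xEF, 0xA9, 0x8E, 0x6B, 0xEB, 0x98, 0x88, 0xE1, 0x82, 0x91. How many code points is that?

7

Byte at offset 0: 0xF0 = 11110000 → 4-byte char (#1). Advance 4.
Byte at offset 4: 0xE2 = 11100010 → 3-byte char (#2). Advance 3.
Byte at offset 7: 0xE5 = 11100101 → 3-byte char (#3). Advance 3.
Byte at offset 10: 0xEF = 11101111 → 3-byte char (#4). Advance 3.
Byte at offset 13: 0x6B = 01101011 → 1-byte char (#5). Advance 1.
Byte at offset 14: 0xEB = 11101011 → 3-byte char (#6). Advance 3.
Byte at offset 17: 0xE1 = 11100001 → 3-byte char (#7). Advance 3.
Reached end at offset 20 after 7 code points.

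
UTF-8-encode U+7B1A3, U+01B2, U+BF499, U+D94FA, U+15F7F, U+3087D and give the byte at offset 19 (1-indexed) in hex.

0xF0

1-indexed offset 19 is 0-indexed offset 18.
U+7B1A3 → 4-byte form F1 BB 86 A3 at offsets 0–3.
U+01B2 → 2-byte form C6 B2 at offsets 4–5.
U+BF499 → 4-byte form F2 BF 92 99 at offsets 6–9.
U+D94FA → 4-byte form F3 99 93 BA at offsets 10–13.
U+15F7F → 4-byte form F0 95 BD BF at offsets 14–17.
U+3087D → 4-byte form F0 B0 A1 BD at offsets 18–21.
Offset 18 falls in char 6's range; it's byte 1 of F0 B0 A1 BD = 0xF0.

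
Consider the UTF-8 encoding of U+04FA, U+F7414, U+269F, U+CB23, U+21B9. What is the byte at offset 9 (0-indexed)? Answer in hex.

0xEC

U+04FA → 2-byte form D3 BA at offsets 0–1.
U+F7414 → 4-byte form F3 B7 90 94 at offsets 2–5.
U+269F → 3-byte form E2 9A 9F at offsets 6–8.
U+CB23 → 3-byte form EC AC A3 at offsets 9–11.
Offset 9 falls in char 4's range; it's byte 1 of EC AC A3 = 0xEC.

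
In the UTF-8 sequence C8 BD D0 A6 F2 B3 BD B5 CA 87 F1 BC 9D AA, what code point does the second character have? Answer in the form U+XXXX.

Offset 0: leading byte 0xC8 = 11001000 → 2-byte char #1 = C8 BD.
Offset 2: leading byte 0xD0 = 11010000 → 2-byte char #2 = D0 A6.
Leading byte 0xD0 = 11010000 matches 110xxxxx → 2-byte sequence.
Byte 1: 0xD0 = 11010000, payload 10000 (5 bits).
Byte 2: 0xA6 = 10100110 (10xxxxxx ✓), payload 100110.
Concatenate: 10000100110 = 0x426 (11 bits → U+0426).

U+0426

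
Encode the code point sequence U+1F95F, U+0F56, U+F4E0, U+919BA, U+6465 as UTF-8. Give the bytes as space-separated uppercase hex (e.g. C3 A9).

F0 9F A5 9F E0 BD 96 EF 93 A0 F2 91 A6 BA E6 91 A5

U+1F95F: 4-byte form → F0 9F A5 9F.
U+0F56: 3-byte form → E0 BD 96.
U+F4E0: 3-byte form → EF 93 A0.
U+919BA: 4-byte form → F2 91 A6 BA.
U+6465: 3-byte form → E6 91 A5.
Concatenated (17 bytes): F0 9F A5 9F E0 BD 96 EF 93 A0 F2 91 A6 BA E6 91 A5.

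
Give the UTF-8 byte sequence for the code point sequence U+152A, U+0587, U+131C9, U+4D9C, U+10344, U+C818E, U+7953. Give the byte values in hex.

U+152A: 3-byte form → E1 94 AA.
U+0587: 2-byte form → D6 87.
U+131C9: 4-byte form → F0 93 87 89.
U+4D9C: 3-byte form → E4 B6 9C.
U+10344: 4-byte form → F0 90 8D 84.
U+C818E: 4-byte form → F3 88 86 8E.
U+7953: 3-byte form → E7 A5 93.
Concatenated (23 bytes): E1 94 AA D6 87 F0 93 87 89 E4 B6 9C F0 90 8D 84 F3 88 86 8E E7 A5 93.

E1 94 AA D6 87 F0 93 87 89 E4 B6 9C F0 90 8D 84 F3 88 86 8E E7 A5 93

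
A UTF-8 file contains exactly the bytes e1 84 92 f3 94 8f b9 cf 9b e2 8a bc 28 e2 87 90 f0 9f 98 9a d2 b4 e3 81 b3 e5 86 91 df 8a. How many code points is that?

11

Byte at offset 0: 0xE1 = 11100001 → 3-byte char (#1). Advance 3.
Byte at offset 3: 0xF3 = 11110011 → 4-byte char (#2). Advance 4.
Byte at offset 7: 0xCF = 11001111 → 2-byte char (#3). Advance 2.
Byte at offset 9: 0xE2 = 11100010 → 3-byte char (#4). Advance 3.
Byte at offset 12: 0x28 = 00101000 → 1-byte char (#5). Advance 1.
Byte at offset 13: 0xE2 = 11100010 → 3-byte char (#6). Advance 3.
Byte at offset 16: 0xF0 = 11110000 → 4-byte char (#7). Advance 4.
Byte at offset 20: 0xD2 = 11010010 → 2-byte char (#8). Advance 2.
Byte at offset 22: 0xE3 = 11100011 → 3-byte char (#9). Advance 3.
Byte at offset 25: 0xE5 = 11100101 → 3-byte char (#10). Advance 3.
Byte at offset 28: 0xDF = 11011111 → 2-byte char (#11). Advance 2.
Reached end at offset 30 after 11 code points.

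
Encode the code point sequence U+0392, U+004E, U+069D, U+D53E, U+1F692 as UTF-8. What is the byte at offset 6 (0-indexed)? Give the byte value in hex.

U+0392 → 2-byte form CE 92 at offsets 0–1.
U+004E → 1-byte form 4E at offsets 2–2.
U+069D → 2-byte form DA 9D at offsets 3–4.
U+D53E → 3-byte form ED 94 BE at offsets 5–7.
Offset 6 falls in char 4's range; it's byte 2 of ED 94 BE = 0x94.

0x94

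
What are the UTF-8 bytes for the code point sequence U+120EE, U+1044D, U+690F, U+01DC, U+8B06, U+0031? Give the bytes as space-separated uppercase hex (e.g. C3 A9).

U+120EE: 4-byte form → F0 92 83 AE.
U+1044D: 4-byte form → F0 90 91 8D.
U+690F: 3-byte form → E6 A4 8F.
U+01DC: 2-byte form → C7 9C.
U+8B06: 3-byte form → E8 AC 86.
U+0031: 1-byte form → 31.
Concatenated (17 bytes): F0 92 83 AE F0 90 91 8D E6 A4 8F C7 9C E8 AC 86 31.

F0 92 83 AE F0 90 91 8D E6 A4 8F C7 9C E8 AC 86 31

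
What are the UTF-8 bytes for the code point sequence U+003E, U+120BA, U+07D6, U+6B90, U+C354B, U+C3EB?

U+003E: 1-byte form → 3E.
U+120BA: 4-byte form → F0 92 82 BA.
U+07D6: 2-byte form → DF 96.
U+6B90: 3-byte form → E6 AE 90.
U+C354B: 4-byte form → F3 83 95 8B.
U+C3EB: 3-byte form → EC 8F AB.
Concatenated (17 bytes): 3E F0 92 82 BA DF 96 E6 AE 90 F3 83 95 8B EC 8F AB.

3E F0 92 82 BA DF 96 E6 AE 90 F3 83 95 8B EC 8F AB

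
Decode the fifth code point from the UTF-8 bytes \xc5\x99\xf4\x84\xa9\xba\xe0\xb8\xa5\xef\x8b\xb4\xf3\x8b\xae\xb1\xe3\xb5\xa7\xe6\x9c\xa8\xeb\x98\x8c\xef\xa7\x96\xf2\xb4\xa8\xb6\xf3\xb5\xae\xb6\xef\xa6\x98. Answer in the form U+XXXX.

Offset 0: leading byte 0xC5 = 11000101 → 2-byte char #1 = C5 99.
Offset 2: leading byte 0xF4 = 11110100 → 4-byte char #2 = F4 84 A9 BA.
Offset 6: leading byte 0xE0 = 11100000 → 3-byte char #3 = E0 B8 A5.
Offset 9: leading byte 0xEF = 11101111 → 3-byte char #4 = EF 8B B4.
Offset 12: leading byte 0xF3 = 11110011 → 4-byte char #5 = F3 8B AE B1.
Leading byte 0xF3 = 11110011 matches 11110xxx → 4-byte sequence.
Byte 1: 0xF3 = 11110011, payload 011 (3 bits).
Byte 2: 0x8B = 10001011 (10xxxxxx ✓), payload 001011.
Byte 3: 0xAE = 10101110 (10xxxxxx ✓), payload 101110.
Byte 4: 0xB1 = 10110001 (10xxxxxx ✓), payload 110001.
Concatenate: 011001011101110110001 = 0xCBBB1 (21 bits → U+CBBB1).

U+CBBB1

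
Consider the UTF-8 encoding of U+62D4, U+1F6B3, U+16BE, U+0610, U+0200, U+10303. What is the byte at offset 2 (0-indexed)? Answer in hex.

0x94

U+62D4 → 3-byte form E6 8B 94 at offsets 0–2.
Offset 2 falls in char 1's range; it's byte 3 of E6 8B 94 = 0x94.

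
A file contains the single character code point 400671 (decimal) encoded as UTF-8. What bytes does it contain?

F1 A1 B4 9F

U+61D1F = 0x61D1F = 400671 decimal. In range U+10000–U+10FFFF → 4-byte form: 11110xxx 10xxxxxx 10xxxxxx 10xxxxxx.
Binary (21 bits): 001100001110100011111.
Split 3+6+6+6: 001 | 100001 | 110100 | 011111.
Byte 1: 11110001 = 0xF1.
Byte 2: 10100001 = 0xA1.
Byte 3: 10110100 = 0xB4.
Byte 4: 10011111 = 0x9F.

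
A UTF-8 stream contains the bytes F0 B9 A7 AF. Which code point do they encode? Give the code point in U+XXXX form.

U+399EF

Leading byte 0xF0 = 11110000 matches 11110xxx → 4-byte sequence.
Byte 1: 0xF0 = 11110000, payload 000 (3 bits).
Byte 2: 0xB9 = 10111001 (10xxxxxx ✓), payload 111001.
Byte 3: 0xA7 = 10100111 (10xxxxxx ✓), payload 100111.
Byte 4: 0xAF = 10101111 (10xxxxxx ✓), payload 101111.
Concatenate: 000111001100111101111 = 0x399EF (21 bits → U+399EF).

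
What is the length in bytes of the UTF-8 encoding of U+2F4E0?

U+2F4E0 = 0x2F4E0. UTF-8 uses 1 byte below 0x80, 2 below 0x800, 3 below 0x10000, 4 up to 0x10FFFF. 0x2F4E0 is in U+10000–U+10FFFF → 4 bytes.

4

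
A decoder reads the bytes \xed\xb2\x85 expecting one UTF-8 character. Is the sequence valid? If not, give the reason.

invalid (encodes a surrogate (U+D800–U+DFFF))

Structurally a 3-byte sequence; payload = 0xDC85.
But 0xDC85 is in U+D800–U+DFFF, the surrogate range. Surrogates are not Unicode scalar values and are forbidden in UTF-8.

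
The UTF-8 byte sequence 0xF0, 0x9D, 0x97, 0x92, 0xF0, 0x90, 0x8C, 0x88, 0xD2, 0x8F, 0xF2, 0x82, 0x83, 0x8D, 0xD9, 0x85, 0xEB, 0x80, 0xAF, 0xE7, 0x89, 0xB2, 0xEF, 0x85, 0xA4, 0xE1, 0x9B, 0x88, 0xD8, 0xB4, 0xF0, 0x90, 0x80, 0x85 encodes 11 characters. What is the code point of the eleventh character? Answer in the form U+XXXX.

U+10005

Offset 0: leading byte 0xF0 = 11110000 → 4-byte char #1 = F0 9D 97 92.
Offset 4: leading byte 0xF0 = 11110000 → 4-byte char #2 = F0 90 8C 88.
Offset 8: leading byte 0xD2 = 11010010 → 2-byte char #3 = D2 8F.
Offset 10: leading byte 0xF2 = 11110010 → 4-byte char #4 = F2 82 83 8D.
Offset 14: leading byte 0xD9 = 11011001 → 2-byte char #5 = D9 85.
Offset 16: leading byte 0xEB = 11101011 → 3-byte char #6 = EB 80 AF.
Offset 19: leading byte 0xE7 = 11100111 → 3-byte char #7 = E7 89 B2.
Offset 22: leading byte 0xEF = 11101111 → 3-byte char #8 = EF 85 A4.
Offset 25: leading byte 0xE1 = 11100001 → 3-byte char #9 = E1 9B 88.
Offset 28: leading byte 0xD8 = 11011000 → 2-byte char #10 = D8 B4.
Offset 30: leading byte 0xF0 = 11110000 → 4-byte char #11 = F0 90 80 85.
Leading byte 0xF0 = 11110000 matches 11110xxx → 4-byte sequence.
Byte 1: 0xF0 = 11110000, payload 000 (3 bits).
Byte 2: 0x90 = 10010000 (10xxxxxx ✓), payload 010000.
Byte 3: 0x80 = 10000000 (10xxxxxx ✓), payload 000000.
Byte 4: 0x85 = 10000101 (10xxxxxx ✓), payload 000101.
Concatenate: 000010000000000000101 = 0x10005 (21 bits → U+10005).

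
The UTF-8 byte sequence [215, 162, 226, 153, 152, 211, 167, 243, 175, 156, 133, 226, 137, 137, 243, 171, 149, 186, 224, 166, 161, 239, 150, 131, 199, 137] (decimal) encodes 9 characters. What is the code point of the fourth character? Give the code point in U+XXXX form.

U+EF705

Offset 0: leading byte 0xD7 = 11010111 → 2-byte char #1 = D7 A2.
Offset 2: leading byte 0xE2 = 11100010 → 3-byte char #2 = E2 99 98.
Offset 5: leading byte 0xD3 = 11010011 → 2-byte char #3 = D3 A7.
Offset 7: leading byte 0xF3 = 11110011 → 4-byte char #4 = F3 AF 9C 85.
Leading byte 0xF3 = 11110011 matches 11110xxx → 4-byte sequence.
Byte 1: 0xF3 = 11110011, payload 011 (3 bits).
Byte 2: 0xAF = 10101111 (10xxxxxx ✓), payload 101111.
Byte 3: 0x9C = 10011100 (10xxxxxx ✓), payload 011100.
Byte 4: 0x85 = 10000101 (10xxxxxx ✓), payload 000101.
Concatenate: 011101111011100000101 = 0xEF705 (21 bits → U+EF705).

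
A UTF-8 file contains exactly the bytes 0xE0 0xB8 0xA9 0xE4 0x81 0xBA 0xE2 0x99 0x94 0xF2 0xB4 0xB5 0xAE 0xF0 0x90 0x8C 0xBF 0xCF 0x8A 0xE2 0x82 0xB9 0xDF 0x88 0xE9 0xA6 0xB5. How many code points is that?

9

Byte at offset 0: 0xE0 = 11100000 → 3-byte char (#1). Advance 3.
Byte at offset 3: 0xE4 = 11100100 → 3-byte char (#2). Advance 3.
Byte at offset 6: 0xE2 = 11100010 → 3-byte char (#3). Advance 3.
Byte at offset 9: 0xF2 = 11110010 → 4-byte char (#4). Advance 4.
Byte at offset 13: 0xF0 = 11110000 → 4-byte char (#5). Advance 4.
Byte at offset 17: 0xCF = 11001111 → 2-byte char (#6). Advance 2.
Byte at offset 19: 0xE2 = 11100010 → 3-byte char (#7). Advance 3.
Byte at offset 22: 0xDF = 11011111 → 2-byte char (#8). Advance 2.
Byte at offset 24: 0xE9 = 11101001 → 3-byte char (#9). Advance 3.
Reached end at offset 27 after 9 code points.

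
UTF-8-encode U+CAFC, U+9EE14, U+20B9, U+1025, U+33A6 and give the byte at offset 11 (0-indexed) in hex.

U+CAFC → 3-byte form EC AB BC at offsets 0–2.
U+9EE14 → 4-byte form F2 9E B8 94 at offsets 3–6.
U+20B9 → 3-byte form E2 82 B9 at offsets 7–9.
U+1025 → 3-byte form E1 80 A5 at offsets 10–12.
Offset 11 falls in char 4's range; it's byte 2 of E1 80 A5 = 0x80.

0x80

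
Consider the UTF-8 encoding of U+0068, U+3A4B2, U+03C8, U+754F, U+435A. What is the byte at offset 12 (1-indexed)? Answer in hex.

1-indexed offset 12 is 0-indexed offset 11.
U+0068 → 1-byte form 68 at offsets 0–0.
U+3A4B2 → 4-byte form F0 BA 92 B2 at offsets 1–4.
U+03C8 → 2-byte form CF 88 at offsets 5–6.
U+754F → 3-byte form E7 95 8F at offsets 7–9.
U+435A → 3-byte form E4 8D 9A at offsets 10–12.
Offset 11 falls in char 5's range; it's byte 2 of E4 8D 9A = 0x8D.

0x8D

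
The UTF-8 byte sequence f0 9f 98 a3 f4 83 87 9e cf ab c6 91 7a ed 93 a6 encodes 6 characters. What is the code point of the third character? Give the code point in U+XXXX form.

U+03EB

Offset 0: leading byte 0xF0 = 11110000 → 4-byte char #1 = F0 9F 98 A3.
Offset 4: leading byte 0xF4 = 11110100 → 4-byte char #2 = F4 83 87 9E.
Offset 8: leading byte 0xCF = 11001111 → 2-byte char #3 = CF AB.
Leading byte 0xCF = 11001111 matches 110xxxxx → 2-byte sequence.
Byte 1: 0xCF = 11001111, payload 01111 (5 bits).
Byte 2: 0xAB = 10101011 (10xxxxxx ✓), payload 101011.
Concatenate: 01111101011 = 0x3EB (11 bits → U+03EB).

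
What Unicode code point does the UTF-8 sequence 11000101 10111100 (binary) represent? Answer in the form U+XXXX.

U+017C

Leading byte 0xC5 = 11000101 matches 110xxxxx → 2-byte sequence.
Byte 1: 0xC5 = 11000101, payload 00101 (5 bits).
Byte 2: 0xBC = 10111100 (10xxxxxx ✓), payload 111100.
Concatenate: 00101111100 = 0x17C (11 bits → U+017C).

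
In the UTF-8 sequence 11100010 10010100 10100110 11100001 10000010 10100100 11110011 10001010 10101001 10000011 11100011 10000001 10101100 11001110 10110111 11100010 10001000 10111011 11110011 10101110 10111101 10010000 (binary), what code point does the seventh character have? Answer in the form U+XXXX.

Offset 0: leading byte 0xE2 = 11100010 → 3-byte char #1 = E2 94 A6.
Offset 3: leading byte 0xE1 = 11100001 → 3-byte char #2 = E1 82 A4.
Offset 6: leading byte 0xF3 = 11110011 → 4-byte char #3 = F3 8A A9 83.
Offset 10: leading byte 0xE3 = 11100011 → 3-byte char #4 = E3 81 AC.
Offset 13: leading byte 0xCE = 11001110 → 2-byte char #5 = CE B7.
Offset 15: leading byte 0xE2 = 11100010 → 3-byte char #6 = E2 88 BB.
Offset 18: leading byte 0xF3 = 11110011 → 4-byte char #7 = F3 AE BD 90.
Leading byte 0xF3 = 11110011 matches 11110xxx → 4-byte sequence.
Byte 1: 0xF3 = 11110011, payload 011 (3 bits).
Byte 2: 0xAE = 10101110 (10xxxxxx ✓), payload 101110.
Byte 3: 0xBD = 10111101 (10xxxxxx ✓), payload 111101.
Byte 4: 0x90 = 10010000 (10xxxxxx ✓), payload 010000.
Concatenate: 011101110111101010000 = 0xEEF50 (21 bits → U+EEF50).

U+EEF50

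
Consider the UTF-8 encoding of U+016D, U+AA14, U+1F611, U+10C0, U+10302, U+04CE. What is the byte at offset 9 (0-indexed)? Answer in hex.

U+016D → 2-byte form C5 AD at offsets 0–1.
U+AA14 → 3-byte form EA A8 94 at offsets 2–4.
U+1F611 → 4-byte form F0 9F 98 91 at offsets 5–8.
U+10C0 → 3-byte form E1 83 80 at offsets 9–11.
Offset 9 falls in char 4's range; it's byte 1 of E1 83 80 = 0xE1.

0xE1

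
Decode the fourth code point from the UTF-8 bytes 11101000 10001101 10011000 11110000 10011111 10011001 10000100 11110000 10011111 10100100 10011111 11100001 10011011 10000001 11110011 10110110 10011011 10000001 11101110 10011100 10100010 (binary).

Offset 0: leading byte 0xE8 = 11101000 → 3-byte char #1 = E8 8D 98.
Offset 3: leading byte 0xF0 = 11110000 → 4-byte char #2 = F0 9F 99 84.
Offset 7: leading byte 0xF0 = 11110000 → 4-byte char #3 = F0 9F A4 9F.
Offset 11: leading byte 0xE1 = 11100001 → 3-byte char #4 = E1 9B 81.
Leading byte 0xE1 = 11100001 matches 1110xxxx → 3-byte sequence.
Byte 1: 0xE1 = 11100001, payload 0001 (4 bits).
Byte 2: 0x9B = 10011011 (10xxxxxx ✓), payload 011011.
Byte 3: 0x81 = 10000001 (10xxxxxx ✓), payload 000001.
Concatenate: 0001011011000001 = 0x16C1 (16 bits → U+16C1).

U+16C1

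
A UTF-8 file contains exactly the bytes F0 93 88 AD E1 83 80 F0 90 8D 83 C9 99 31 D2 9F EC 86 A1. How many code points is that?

7

Byte at offset 0: 0xF0 = 11110000 → 4-byte char (#1). Advance 4.
Byte at offset 4: 0xE1 = 11100001 → 3-byte char (#2). Advance 3.
Byte at offset 7: 0xF0 = 11110000 → 4-byte char (#3). Advance 4.
Byte at offset 11: 0xC9 = 11001001 → 2-byte char (#4). Advance 2.
Byte at offset 13: 0x31 = 00110001 → 1-byte char (#5). Advance 1.
Byte at offset 14: 0xD2 = 11010010 → 2-byte char (#6). Advance 2.
Byte at offset 16: 0xEC = 11101100 → 3-byte char (#7). Advance 3.
Reached end at offset 19 after 7 code points.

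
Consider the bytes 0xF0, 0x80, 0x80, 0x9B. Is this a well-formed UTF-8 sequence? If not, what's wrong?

invalid (overlong encoding)

Leading byte 0xF0 = 11110000 → 4-byte form.
Continuation bytes all match 10xxxxxx. Payload decodes to 0x1B.
But 0x1B < 0x10000, the minimum for a 4-byte sequence — this is an overlong encoding.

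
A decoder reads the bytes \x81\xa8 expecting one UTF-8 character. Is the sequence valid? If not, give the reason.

invalid (continuation byte with no leading byte)

Byte 0x81 = 10000001 has the form 10xxxxxx — a continuation byte — but there is no preceding leading byte.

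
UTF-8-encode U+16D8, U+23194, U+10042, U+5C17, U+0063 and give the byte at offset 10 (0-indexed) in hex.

U+16D8 → 3-byte form E1 9B 98 at offsets 0–2.
U+23194 → 4-byte form F0 A3 86 94 at offsets 3–6.
U+10042 → 4-byte form F0 90 81 82 at offsets 7–10.
Offset 10 falls in char 3's range; it's byte 4 of F0 90 81 82 = 0x82.

0x82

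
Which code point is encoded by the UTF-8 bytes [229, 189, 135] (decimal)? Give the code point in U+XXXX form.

Leading byte 0xE5 = 11100101 matches 1110xxxx → 3-byte sequence.
Byte 1: 0xE5 = 11100101, payload 0101 (4 bits).
Byte 2: 0xBD = 10111101 (10xxxxxx ✓), payload 111101.
Byte 3: 0x87 = 10000111 (10xxxxxx ✓), payload 000111.
Concatenate: 0101111101000111 = 0x5F47 (16 bits → U+5F47).

U+5F47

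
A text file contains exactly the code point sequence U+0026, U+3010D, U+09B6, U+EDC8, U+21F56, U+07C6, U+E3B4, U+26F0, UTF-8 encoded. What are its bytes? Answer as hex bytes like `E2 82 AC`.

U+0026: 1-byte form → 26.
U+3010D: 4-byte form → F0 B0 84 8D.
U+09B6: 3-byte form → E0 A6 B6.
U+EDC8: 3-byte form → EE B7 88.
U+21F56: 4-byte form → F0 A1 BD 96.
U+07C6: 2-byte form → DF 86.
U+E3B4: 3-byte form → EE 8E B4.
U+26F0: 3-byte form → E2 9B B0.
Concatenated (23 bytes): 26 F0 B0 84 8D E0 A6 B6 EE B7 88 F0 A1 BD 96 DF 86 EE 8E B4 E2 9B B0.

26 F0 B0 84 8D E0 A6 B6 EE B7 88 F0 A1 BD 96 DF 86 EE 8E B4 E2 9B B0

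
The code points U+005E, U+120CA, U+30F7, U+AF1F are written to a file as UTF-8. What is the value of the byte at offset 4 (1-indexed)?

0x83

1-indexed offset 4 is 0-indexed offset 3.
U+005E → 1-byte form 5E at offsets 0–0.
U+120CA → 4-byte form F0 92 83 8A at offsets 1–4.
Offset 3 falls in char 2's range; it's byte 3 of F0 92 83 8A = 0x83.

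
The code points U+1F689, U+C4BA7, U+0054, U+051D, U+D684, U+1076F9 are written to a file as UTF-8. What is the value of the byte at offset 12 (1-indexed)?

0xED

1-indexed offset 12 is 0-indexed offset 11.
U+1F689 → 4-byte form F0 9F 9A 89 at offsets 0–3.
U+C4BA7 → 4-byte form F3 84 AE A7 at offsets 4–7.
U+0054 → 1-byte form 54 at offsets 8–8.
U+051D → 2-byte form D4 9D at offsets 9–10.
U+D684 → 3-byte form ED 9A 84 at offsets 11–13.
Offset 11 falls in char 5's range; it's byte 1 of ED 9A 84 = 0xED.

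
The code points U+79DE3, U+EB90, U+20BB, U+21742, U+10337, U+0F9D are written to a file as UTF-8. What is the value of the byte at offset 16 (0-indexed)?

U+79DE3 → 4-byte form F1 B9 B7 A3 at offsets 0–3.
U+EB90 → 3-byte form EE AE 90 at offsets 4–6.
U+20BB → 3-byte form E2 82 BB at offsets 7–9.
U+21742 → 4-byte form F0 A1 9D 82 at offsets 10–13.
U+10337 → 4-byte form F0 90 8C B7 at offsets 14–17.
Offset 16 falls in char 5's range; it's byte 3 of F0 90 8C B7 = 0x8C.

0x8C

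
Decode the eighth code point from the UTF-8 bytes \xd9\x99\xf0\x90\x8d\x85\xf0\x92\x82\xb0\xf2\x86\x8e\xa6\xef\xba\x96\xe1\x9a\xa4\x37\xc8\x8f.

U+020F

Offset 0: leading byte 0xD9 = 11011001 → 2-byte char #1 = D9 99.
Offset 2: leading byte 0xF0 = 11110000 → 4-byte char #2 = F0 90 8D 85.
Offset 6: leading byte 0xF0 = 11110000 → 4-byte char #3 = F0 92 82 B0.
Offset 10: leading byte 0xF2 = 11110010 → 4-byte char #4 = F2 86 8E A6.
Offset 14: leading byte 0xEF = 11101111 → 3-byte char #5 = EF BA 96.
Offset 17: leading byte 0xE1 = 11100001 → 3-byte char #6 = E1 9A A4.
Offset 20: leading byte 0x37 = 00110111 → 1-byte char #7 = 37.
Offset 21: leading byte 0xC8 = 11001000 → 2-byte char #8 = C8 8F.
Leading byte 0xC8 = 11001000 matches 110xxxxx → 2-byte sequence.
Byte 1: 0xC8 = 11001000, payload 01000 (5 bits).
Byte 2: 0x8F = 10001111 (10xxxxxx ✓), payload 001111.
Concatenate: 01000001111 = 0x20F (11 bits → U+020F).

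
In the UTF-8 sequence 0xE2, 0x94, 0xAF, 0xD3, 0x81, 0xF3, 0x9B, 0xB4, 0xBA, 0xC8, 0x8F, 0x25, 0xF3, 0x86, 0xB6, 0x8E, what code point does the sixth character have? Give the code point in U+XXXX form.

U+C6D8E

Offset 0: leading byte 0xE2 = 11100010 → 3-byte char #1 = E2 94 AF.
Offset 3: leading byte 0xD3 = 11010011 → 2-byte char #2 = D3 81.
Offset 5: leading byte 0xF3 = 11110011 → 4-byte char #3 = F3 9B B4 BA.
Offset 9: leading byte 0xC8 = 11001000 → 2-byte char #4 = C8 8F.
Offset 11: leading byte 0x25 = 00100101 → 1-byte char #5 = 25.
Offset 12: leading byte 0xF3 = 11110011 → 4-byte char #6 = F3 86 B6 8E.
Leading byte 0xF3 = 11110011 matches 11110xxx → 4-byte sequence.
Byte 1: 0xF3 = 11110011, payload 011 (3 bits).
Byte 2: 0x86 = 10000110 (10xxxxxx ✓), payload 000110.
Byte 3: 0xB6 = 10110110 (10xxxxxx ✓), payload 110110.
Byte 4: 0x8E = 10001110 (10xxxxxx ✓), payload 001110.
Concatenate: 011000110110110001110 = 0xC6D8E (21 bits → U+C6D8E).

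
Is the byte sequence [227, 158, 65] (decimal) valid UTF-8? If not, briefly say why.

Leading byte 0xE3 = 11100011 → 3-byte form.
Byte 3 is 0x41 = 01000001, which is not 10xxxxxx — expected a continuation byte.

invalid (non-continuation byte where continuation expected)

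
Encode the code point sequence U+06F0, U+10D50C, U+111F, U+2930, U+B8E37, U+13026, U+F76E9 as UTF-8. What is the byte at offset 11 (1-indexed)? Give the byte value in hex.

1-indexed offset 11 is 0-indexed offset 10.
U+06F0 → 2-byte form DB B0 at offsets 0–1.
U+10D50C → 4-byte form F4 8D 94 8C at offsets 2–5.
U+111F → 3-byte form E1 84 9F at offsets 6–8.
U+2930 → 3-byte form E2 A4 B0 at offsets 9–11.
Offset 10 falls in char 4's range; it's byte 2 of E2 A4 B0 = 0xA4.

0xA4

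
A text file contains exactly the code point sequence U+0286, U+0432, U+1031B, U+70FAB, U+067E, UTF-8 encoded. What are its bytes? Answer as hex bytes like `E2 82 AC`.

CA 86 D0 B2 F0 90 8C 9B F1 B0 BE AB D9 BE

U+0286: 2-byte form → CA 86.
U+0432: 2-byte form → D0 B2.
U+1031B: 4-byte form → F0 90 8C 9B.
U+70FAB: 4-byte form → F1 B0 BE AB.
U+067E: 2-byte form → D9 BE.
Concatenated (14 bytes): CA 86 D0 B2 F0 90 8C 9B F1 B0 BE AB D9 BE.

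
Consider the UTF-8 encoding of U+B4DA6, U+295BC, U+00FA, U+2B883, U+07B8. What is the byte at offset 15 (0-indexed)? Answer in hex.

U+B4DA6 → 4-byte form F2 B4 B6 A6 at offsets 0–3.
U+295BC → 4-byte form F0 A9 96 BC at offsets 4–7.
U+00FA → 2-byte form C3 BA at offsets 8–9.
U+2B883 → 4-byte form F0 AB A2 83 at offsets 10–13.
U+07B8 → 2-byte form DE B8 at offsets 14–15.
Offset 15 falls in char 5's range; it's byte 2 of DE B8 = 0xB8.

0xB8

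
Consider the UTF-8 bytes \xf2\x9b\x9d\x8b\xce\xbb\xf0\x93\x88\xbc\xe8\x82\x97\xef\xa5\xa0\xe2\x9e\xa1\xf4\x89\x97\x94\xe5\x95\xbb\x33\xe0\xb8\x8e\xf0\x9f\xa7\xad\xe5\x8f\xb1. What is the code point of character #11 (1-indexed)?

U+1F9ED

Offset 0: leading byte 0xF2 = 11110010 → 4-byte char #1 = F2 9B 9D 8B.
Offset 4: leading byte 0xCE = 11001110 → 2-byte char #2 = CE BB.
Offset 6: leading byte 0xF0 = 11110000 → 4-byte char #3 = F0 93 88 BC.
Offset 10: leading byte 0xE8 = 11101000 → 3-byte char #4 = E8 82 97.
Offset 13: leading byte 0xEF = 11101111 → 3-byte char #5 = EF A5 A0.
Offset 16: leading byte 0xE2 = 11100010 → 3-byte char #6 = E2 9E A1.
Offset 19: leading byte 0xF4 = 11110100 → 4-byte char #7 = F4 89 97 94.
Offset 23: leading byte 0xE5 = 11100101 → 3-byte char #8 = E5 95 BB.
Offset 26: leading byte 0x33 = 00110011 → 1-byte char #9 = 33.
Offset 27: leading byte 0xE0 = 11100000 → 3-byte char #10 = E0 B8 8E.
Offset 30: leading byte 0xF0 = 11110000 → 4-byte char #11 = F0 9F A7 AD.
Leading byte 0xF0 = 11110000 matches 11110xxx → 4-byte sequence.
Byte 1: 0xF0 = 11110000, payload 000 (3 bits).
Byte 2: 0x9F = 10011111 (10xxxxxx ✓), payload 011111.
Byte 3: 0xA7 = 10100111 (10xxxxxx ✓), payload 100111.
Byte 4: 0xAD = 10101101 (10xxxxxx ✓), payload 101101.
Concatenate: 000011111100111101101 = 0x1F9ED (21 bits → U+1F9ED).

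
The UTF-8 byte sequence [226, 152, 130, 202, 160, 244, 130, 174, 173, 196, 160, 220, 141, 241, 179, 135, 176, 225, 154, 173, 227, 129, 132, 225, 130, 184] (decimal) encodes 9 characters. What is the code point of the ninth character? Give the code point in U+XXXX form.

Offset 0: leading byte 0xE2 = 11100010 → 3-byte char #1 = E2 98 82.
Offset 3: leading byte 0xCA = 11001010 → 2-byte char #2 = CA A0.
Offset 5: leading byte 0xF4 = 11110100 → 4-byte char #3 = F4 82 AE AD.
Offset 9: leading byte 0xC4 = 11000100 → 2-byte char #4 = C4 A0.
Offset 11: leading byte 0xDC = 11011100 → 2-byte char #5 = DC 8D.
Offset 13: leading byte 0xF1 = 11110001 → 4-byte char #6 = F1 B3 87 B0.
Offset 17: leading byte 0xE1 = 11100001 → 3-byte char #7 = E1 9A AD.
Offset 20: leading byte 0xE3 = 11100011 → 3-byte char #8 = E3 81 84.
Offset 23: leading byte 0xE1 = 11100001 → 3-byte char #9 = E1 82 B8.
Leading byte 0xE1 = 11100001 matches 1110xxxx → 3-byte sequence.
Byte 1: 0xE1 = 11100001, payload 0001 (4 bits).
Byte 2: 0x82 = 10000010 (10xxxxxx ✓), payload 000010.
Byte 3: 0xB8 = 10111000 (10xxxxxx ✓), payload 111000.
Concatenate: 0001000010111000 = 0x10B8 (16 bits → U+10B8).

U+10B8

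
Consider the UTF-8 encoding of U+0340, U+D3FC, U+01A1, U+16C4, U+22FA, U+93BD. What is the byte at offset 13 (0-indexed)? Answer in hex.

U+0340 → 2-byte form CD 80 at offsets 0–1.
U+D3FC → 3-byte form ED 8F BC at offsets 2–4.
U+01A1 → 2-byte form C6 A1 at offsets 5–6.
U+16C4 → 3-byte form E1 9B 84 at offsets 7–9.
U+22FA → 3-byte form E2 8B BA at offsets 10–12.
U+93BD → 3-byte form E9 8E BD at offsets 13–15.
Offset 13 falls in char 6's range; it's byte 1 of E9 8E BD = 0xE9.

0xE9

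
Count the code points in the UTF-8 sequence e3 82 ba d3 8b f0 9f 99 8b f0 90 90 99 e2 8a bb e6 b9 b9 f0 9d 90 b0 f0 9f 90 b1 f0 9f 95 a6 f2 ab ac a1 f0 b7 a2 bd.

Byte at offset 0: 0xE3 = 11100011 → 3-byte char (#1). Advance 3.
Byte at offset 3: 0xD3 = 11010011 → 2-byte char (#2). Advance 2.
Byte at offset 5: 0xF0 = 11110000 → 4-byte char (#3). Advance 4.
Byte at offset 9: 0xF0 = 11110000 → 4-byte char (#4). Advance 4.
Byte at offset 13: 0xE2 = 11100010 → 3-byte char (#5). Advance 3.
Byte at offset 16: 0xE6 = 11100110 → 3-byte char (#6). Advance 3.
Byte at offset 19: 0xF0 = 11110000 → 4-byte char (#7). Advance 4.
Byte at offset 23: 0xF0 = 11110000 → 4-byte char (#8). Advance 4.
Byte at offset 27: 0xF0 = 11110000 → 4-byte char (#9). Advance 4.
Byte at offset 31: 0xF2 = 11110010 → 4-byte char (#10). Advance 4.
Byte at offset 35: 0xF0 = 11110000 → 4-byte char (#11). Advance 4.
Reached end at offset 39 after 11 code points.

11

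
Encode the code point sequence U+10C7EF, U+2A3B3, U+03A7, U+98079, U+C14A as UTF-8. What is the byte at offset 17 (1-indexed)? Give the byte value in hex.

1-indexed offset 17 is 0-indexed offset 16.
U+10C7EF → 4-byte form F4 8C 9F AF at offsets 0–3.
U+2A3B3 → 4-byte form F0 AA 8E B3 at offsets 4–7.
U+03A7 → 2-byte form CE A7 at offsets 8–9.
U+98079 → 4-byte form F2 98 81 B9 at offsets 10–13.
U+C14A → 3-byte form EC 85 8A at offsets 14–16.
Offset 16 falls in char 5's range; it's byte 3 of EC 85 8A = 0x8A.

0x8A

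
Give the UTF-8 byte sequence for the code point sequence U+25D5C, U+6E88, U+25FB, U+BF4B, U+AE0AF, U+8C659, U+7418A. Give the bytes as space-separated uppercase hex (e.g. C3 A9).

U+25D5C: 4-byte form → F0 A5 B5 9C.
U+6E88: 3-byte form → E6 BA 88.
U+25FB: 3-byte form → E2 97 BB.
U+BF4B: 3-byte form → EB BD 8B.
U+AE0AF: 4-byte form → F2 AE 82 AF.
U+8C659: 4-byte form → F2 8C 99 99.
U+7418A: 4-byte form → F1 B4 86 8A.
Concatenated (25 bytes): F0 A5 B5 9C E6 BA 88 E2 97 BB EB BD 8B F2 AE 82 AF F2 8C 99 99 F1 B4 86 8A.

F0 A5 B5 9C E6 BA 88 E2 97 BB EB BD 8B F2 AE 82 AF F2 8C 99 99 F1 B4 86 8A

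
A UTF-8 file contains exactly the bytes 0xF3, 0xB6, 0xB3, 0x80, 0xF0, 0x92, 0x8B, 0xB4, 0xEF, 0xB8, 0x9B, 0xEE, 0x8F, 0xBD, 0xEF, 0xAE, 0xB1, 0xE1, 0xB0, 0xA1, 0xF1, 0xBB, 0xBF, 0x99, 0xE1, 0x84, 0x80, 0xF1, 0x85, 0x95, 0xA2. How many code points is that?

9

Byte at offset 0: 0xF3 = 11110011 → 4-byte char (#1). Advance 4.
Byte at offset 4: 0xF0 = 11110000 → 4-byte char (#2). Advance 4.
Byte at offset 8: 0xEF = 11101111 → 3-byte char (#3). Advance 3.
Byte at offset 11: 0xEE = 11101110 → 3-byte char (#4). Advance 3.
Byte at offset 14: 0xEF = 11101111 → 3-byte char (#5). Advance 3.
Byte at offset 17: 0xE1 = 11100001 → 3-byte char (#6). Advance 3.
Byte at offset 20: 0xF1 = 11110001 → 4-byte char (#7). Advance 4.
Byte at offset 24: 0xE1 = 11100001 → 3-byte char (#8). Advance 3.
Byte at offset 27: 0xF1 = 11110001 → 4-byte char (#9). Advance 4.
Reached end at offset 31 after 9 code points.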